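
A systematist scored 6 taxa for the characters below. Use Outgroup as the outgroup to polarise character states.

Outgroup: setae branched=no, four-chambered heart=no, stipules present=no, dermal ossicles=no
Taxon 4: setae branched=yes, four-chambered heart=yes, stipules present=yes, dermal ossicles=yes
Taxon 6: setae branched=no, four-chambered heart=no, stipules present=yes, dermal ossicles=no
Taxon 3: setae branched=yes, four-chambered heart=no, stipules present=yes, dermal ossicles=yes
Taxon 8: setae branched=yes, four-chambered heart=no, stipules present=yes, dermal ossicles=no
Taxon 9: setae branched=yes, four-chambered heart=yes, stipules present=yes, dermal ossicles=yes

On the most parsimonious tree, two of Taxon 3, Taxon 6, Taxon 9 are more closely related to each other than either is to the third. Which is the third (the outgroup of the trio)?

Taxon 6

The outgroup has state 'no' for every character, so 'yes' is the derived state throughout.
setae branched: derived state 'yes' in Taxon 3, Taxon 4, Taxon 8, and Taxon 9 only — synapomorphy for {Taxon 3, Taxon 4, Taxon 8, Taxon 9}.
Only Taxon 4 and Taxon 9 show the derived state 'yes' for four-chambered heart, supporting them as a clade.
stipules present (derived state 'yes') is shared by all ingroup taxa — unites the whole ingroup.
dermal ossicles: derived state 'yes' in Taxon 3, Taxon 4, and Taxon 9 only — synapomorphy for {Taxon 3, Taxon 4, Taxon 9}.
Most parsimonious ingroup topology: ((((Taxon 4,Taxon 9),Taxon 3),Taxon 8),Taxon 6).
Taxon 3 and Taxon 9 share a more recent common ancestor with each other than either does with Taxon 6, so Taxon 6 is the least closely related of the three.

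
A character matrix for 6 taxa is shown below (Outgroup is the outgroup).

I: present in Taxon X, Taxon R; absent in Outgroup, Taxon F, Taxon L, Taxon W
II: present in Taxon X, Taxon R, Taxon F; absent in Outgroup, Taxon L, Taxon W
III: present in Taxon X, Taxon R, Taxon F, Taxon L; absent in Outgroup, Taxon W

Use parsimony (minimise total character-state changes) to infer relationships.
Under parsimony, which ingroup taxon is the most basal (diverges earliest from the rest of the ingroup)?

The outgroup has state 'absent' for every character, so 'present' is the derived state throughout.
I (derived state 'present') is shared by Taxon R and Taxon X — a synapomorphy uniting that clade.
Only Taxon F, Taxon R, and Taxon X show the derived state 'present' for II, supporting them as a clade.
III (derived state 'present') is shared by Taxon F, Taxon L, Taxon R, and Taxon X — a synapomorphy uniting that clade.
Most parsimonious ingroup topology: ((((Taxon X,Taxon R),Taxon F),Taxon L),Taxon W).
Taxon W is sister to the clade containing all other ingroup taxa, so it is the earliest-diverging (most basal) ingroup lineage.

Taxon W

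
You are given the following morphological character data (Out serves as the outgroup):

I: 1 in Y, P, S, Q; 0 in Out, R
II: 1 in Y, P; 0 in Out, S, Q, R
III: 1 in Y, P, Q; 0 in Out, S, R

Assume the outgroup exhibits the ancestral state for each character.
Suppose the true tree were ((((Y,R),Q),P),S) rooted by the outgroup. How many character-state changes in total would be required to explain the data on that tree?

6

Map each character onto ((((Y,R),Q),P),S) (rooted by Out) and count the minimum state changes it requires (Fitch parsimony):
I: 2; II: 2; III: 2.
Total tree length = 6.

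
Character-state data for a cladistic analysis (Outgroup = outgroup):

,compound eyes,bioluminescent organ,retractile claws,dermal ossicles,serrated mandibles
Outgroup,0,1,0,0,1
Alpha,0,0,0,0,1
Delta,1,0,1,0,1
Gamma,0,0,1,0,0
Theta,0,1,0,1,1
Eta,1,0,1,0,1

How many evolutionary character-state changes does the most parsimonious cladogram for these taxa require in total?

Character polarity is set by the outgroup: the derived state is whichever differs from the outgroup's state, so for bioluminescent organ, serrated mandibles the derived state is '0', and for the remaining characters it is '1'.
compound eyes (derived state '1') is shared by Delta and Eta — a synapomorphy uniting that clade.
Only Alpha, Delta, Eta, and Gamma show the derived state '0' for bioluminescent organ, supporting them as a clade.
retractile claws: derived state '1' in Delta, Eta, and Gamma only — synapomorphy for {Delta, Eta, Gamma}.
dermal ossicles: derived state '1' in Theta only — an autapomorphy, so it tells us nothing about relationships among taxa.
serrated mandibles (derived state '0') is unique to Gamma (autapomorphy; uninformative for grouping).
Most parsimonious ingroup topology: ((Alpha,((Delta,Eta),Gamma)),Theta).
Changes per character on this tree: compound eyes: 1; bioluminescent organ: 1; retractile claws: 1; dermal ossicles: 1; serrated mandibles: 1.
Total = 5.

5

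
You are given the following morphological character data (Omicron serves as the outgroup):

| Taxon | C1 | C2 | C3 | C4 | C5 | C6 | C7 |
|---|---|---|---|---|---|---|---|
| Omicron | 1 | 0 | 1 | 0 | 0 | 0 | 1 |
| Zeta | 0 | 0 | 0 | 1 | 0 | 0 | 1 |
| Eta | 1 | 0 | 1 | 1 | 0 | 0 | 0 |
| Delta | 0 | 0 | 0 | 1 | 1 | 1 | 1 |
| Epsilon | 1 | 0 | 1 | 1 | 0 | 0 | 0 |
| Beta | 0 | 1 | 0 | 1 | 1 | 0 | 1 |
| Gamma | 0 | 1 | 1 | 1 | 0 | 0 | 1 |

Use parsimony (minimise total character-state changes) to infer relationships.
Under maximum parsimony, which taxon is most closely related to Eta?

Character polarity is set by the outgroup: the derived state is whichever differs from the outgroup's state, so for C1, C3, C7 the derived state is '0', and for the remaining characters it is '1'.
C1: derived state '0' in Beta, Delta, Gamma, and Zeta only — synapomorphy for {Beta, Delta, Gamma, Zeta}.
C2 groups Beta and Gamma, which is incompatible with the clades supported by the remaining characters; treating it as convergent (homoplasy) costs fewer steps than any alternative tree.
C3: derived state '0' in Beta, Delta, and Zeta only — synapomorphy for {Beta, Delta, Zeta}.
C4 (derived state '1') is shared by all ingroup taxa — unites the whole ingroup.
Only Beta and Delta show the derived state '1' for C5, supporting them as a clade.
C6 (derived state '1') is unique to Delta (autapomorphy; uninformative for grouping).
Only Epsilon and Eta show the derived state '0' for C7, supporting them as a clade.
Most parsimonious ingroup topology: (((Zeta,(Delta,Beta)),Gamma),(Eta,Epsilon)).
Eta and Epsilon form a cherry on this tree, so they are sister taxa.

Epsilon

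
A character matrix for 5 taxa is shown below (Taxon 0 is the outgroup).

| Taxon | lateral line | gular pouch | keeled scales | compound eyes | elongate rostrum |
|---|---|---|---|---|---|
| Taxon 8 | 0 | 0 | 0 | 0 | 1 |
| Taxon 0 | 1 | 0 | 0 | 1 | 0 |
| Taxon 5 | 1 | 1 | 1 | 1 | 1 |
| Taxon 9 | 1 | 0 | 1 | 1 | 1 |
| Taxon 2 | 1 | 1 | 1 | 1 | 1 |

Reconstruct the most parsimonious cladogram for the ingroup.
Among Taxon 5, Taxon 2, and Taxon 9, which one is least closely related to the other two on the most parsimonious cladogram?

Character polarity is set by the outgroup: the derived state is whichever differs from the outgroup's state, so for lateral line, compound eyes the derived state is '0', and for the remaining characters it is '1'.
lateral line: derived state '0' in Taxon 8 only — an autapomorphy, so it tells us nothing about relationships among taxa.
gular pouch (derived state '1') is shared by Taxon 2 and Taxon 5 — a synapomorphy uniting that clade.
Only Taxon 2, Taxon 5, and Taxon 9 show the derived state '1' for keeled scales, supporting them as a clade.
compound eyes: derived state '0' in Taxon 8 only — an autapomorphy, so it tells us nothing about relationships among taxa.
elongate rostrum (derived state '1') is shared by all ingroup taxa — unites the whole ingroup.
Most parsimonious ingroup topology: (((Taxon 2,Taxon 5),Taxon 9),Taxon 8).
Taxon 5 and Taxon 2 share a more recent common ancestor with each other than either does with Taxon 9, so Taxon 9 is the least closely related of the three.

Taxon 9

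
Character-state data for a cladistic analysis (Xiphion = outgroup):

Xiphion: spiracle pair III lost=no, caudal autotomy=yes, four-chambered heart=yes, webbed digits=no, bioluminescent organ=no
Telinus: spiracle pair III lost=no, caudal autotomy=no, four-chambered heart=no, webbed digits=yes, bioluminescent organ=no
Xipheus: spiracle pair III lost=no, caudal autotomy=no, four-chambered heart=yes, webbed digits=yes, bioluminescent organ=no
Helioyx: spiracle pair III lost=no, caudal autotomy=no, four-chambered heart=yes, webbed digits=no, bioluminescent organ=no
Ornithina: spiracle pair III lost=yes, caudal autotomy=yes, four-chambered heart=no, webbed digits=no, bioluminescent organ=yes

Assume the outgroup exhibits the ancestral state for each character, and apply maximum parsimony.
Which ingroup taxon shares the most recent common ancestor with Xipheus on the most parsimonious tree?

Character polarity is set by the outgroup: the derived state is whichever differs from the outgroup's state, so for caudal autotomy, four-chambered heart the derived state is 'no', and for the remaining characters it is 'yes'.
spiracle pair III lost: derived state 'yes' in Ornithina only — an autapomorphy, so it tells us nothing about relationships among taxa.
Only Helioyx, Telinus, and Xipheus show the derived state 'no' for caudal autotomy, supporting them as a clade.
four-chambered heart groups Ornithina and Telinus, which is incompatible with the clades supported by the remaining characters; treating it as convergent (homoplasy) costs fewer steps than any alternative tree.
webbed digits: derived state 'yes' in Telinus and Xipheus only — synapomorphy for {Telinus, Xipheus}.
bioluminescent organ (derived state 'yes') is unique to Ornithina (autapomorphy; uninformative for grouping).
Most parsimonious ingroup topology: (((Telinus,Xipheus),Helioyx),Ornithina).
Xipheus and Telinus form a cherry on this tree, so they are sister taxa.

Telinus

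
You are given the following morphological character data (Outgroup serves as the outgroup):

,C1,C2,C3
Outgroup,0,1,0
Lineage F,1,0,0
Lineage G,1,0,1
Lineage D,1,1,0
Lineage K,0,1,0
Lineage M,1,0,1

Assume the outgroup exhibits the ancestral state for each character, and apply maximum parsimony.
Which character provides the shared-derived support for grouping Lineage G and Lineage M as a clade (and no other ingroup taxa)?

C3

Character polarity is set by the outgroup: the derived state is whichever differs from the outgroup's state, so for C2 the derived state is '0', and for the remaining characters it is '1'.
Only Lineage D, Lineage F, Lineage G, and Lineage M show the derived state '1' for C1, supporting them as a clade.
C2 (derived state '0') is shared by Lineage F, Lineage G, and Lineage M — a synapomorphy uniting that clade.
Only Lineage G and Lineage M show the derived state '1' for C3, supporting them as a clade.
Most parsimonious ingroup topology: (((Lineage F,(Lineage G,Lineage M)),Lineage D),Lineage K).
The clade {Lineage G, Lineage M} is supported by C3: its derived state '1' occurs in exactly those taxa and in no other taxon (including the outgroup).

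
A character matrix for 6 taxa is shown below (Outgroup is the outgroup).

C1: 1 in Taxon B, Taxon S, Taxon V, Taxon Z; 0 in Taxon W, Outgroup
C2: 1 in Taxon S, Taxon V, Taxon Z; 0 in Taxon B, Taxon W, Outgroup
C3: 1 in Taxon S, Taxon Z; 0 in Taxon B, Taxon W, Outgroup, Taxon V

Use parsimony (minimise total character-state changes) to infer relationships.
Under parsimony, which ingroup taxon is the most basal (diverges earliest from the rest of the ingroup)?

The outgroup has state '0' for every character, so '1' is the derived state throughout.
Only Taxon B, Taxon S, Taxon V, and Taxon Z show the derived state '1' for C1, supporting them as a clade.
C2: derived state '1' in Taxon S, Taxon V, and Taxon Z only — synapomorphy for {Taxon S, Taxon V, Taxon Z}.
Only Taxon S and Taxon Z show the derived state '1' for C3, supporting them as a clade.
Most parsimonious ingroup topology: ((((Taxon Z,Taxon S),Taxon V),Taxon B),Taxon W).
Taxon W is sister to the clade containing all other ingroup taxa, so it is the earliest-diverging (most basal) ingroup lineage.

Taxon W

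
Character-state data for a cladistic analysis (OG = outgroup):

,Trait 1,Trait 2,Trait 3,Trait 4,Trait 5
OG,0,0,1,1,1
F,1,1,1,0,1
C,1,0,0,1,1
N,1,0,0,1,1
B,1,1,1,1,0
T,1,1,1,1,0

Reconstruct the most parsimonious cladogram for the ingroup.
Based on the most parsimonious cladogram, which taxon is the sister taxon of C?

N

Character polarity is set by the outgroup: the derived state is whichever differs from the outgroup's state, so for Trait 3, Trait 4, Trait 5 the derived state is '0', and for the remaining characters it is '1'.
Trait 1 (derived state '1') is shared by all ingroup taxa — unites the whole ingroup.
Trait 2: derived state '1' in B, F, and T only — synapomorphy for {B, F, T}.
Trait 3 (derived state '0') is shared by C and N — a synapomorphy uniting that clade.
Trait 4: derived state '0' in F only — an autapomorphy, so it tells us nothing about relationships among taxa.
Only B and T show the derived state '0' for Trait 5, supporting them as a clade.
Most parsimonious ingroup topology: ((F,(B,T)),(C,N)).
C and N form a cherry on this tree, so they are sister taxa.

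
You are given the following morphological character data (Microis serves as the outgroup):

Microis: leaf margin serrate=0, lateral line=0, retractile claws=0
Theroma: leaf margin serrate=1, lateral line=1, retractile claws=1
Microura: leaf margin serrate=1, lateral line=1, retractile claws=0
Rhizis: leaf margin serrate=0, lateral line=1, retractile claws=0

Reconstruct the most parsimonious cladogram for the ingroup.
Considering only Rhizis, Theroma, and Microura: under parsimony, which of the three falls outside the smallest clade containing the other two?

The outgroup has state '0' for every character, so '1' is the derived state throughout.
Only Microura and Theroma show the derived state '1' for leaf margin serrate, supporting them as a clade.
All ingroup taxa share the derived state '1' for lateral line; it defines the ingroup but does not resolve relationships within it.
retractile claws (derived state '1') is unique to Theroma (autapomorphy; uninformative for grouping).
Most parsimonious ingroup topology: ((Theroma,Microura),Rhizis).
Theroma and Microura share a more recent common ancestor with each other than either does with Rhizis, so Rhizis is the least closely related of the three.

Rhizis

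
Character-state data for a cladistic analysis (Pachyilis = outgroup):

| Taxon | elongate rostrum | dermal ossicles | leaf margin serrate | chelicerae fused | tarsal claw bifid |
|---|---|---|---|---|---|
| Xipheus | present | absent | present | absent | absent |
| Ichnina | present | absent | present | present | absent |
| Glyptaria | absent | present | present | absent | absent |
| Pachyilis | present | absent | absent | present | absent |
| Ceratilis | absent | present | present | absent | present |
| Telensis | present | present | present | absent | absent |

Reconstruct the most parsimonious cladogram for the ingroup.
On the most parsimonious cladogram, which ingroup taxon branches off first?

Ichnina

Character polarity is set by the outgroup: the derived state is whichever differs from the outgroup's state, so for elongate rostrum, chelicerae fused the derived state is 'absent', and for the remaining characters it is 'present'.
Only Ceratilis and Glyptaria show the derived state 'absent' for elongate rostrum, supporting them as a clade.
Only Ceratilis, Glyptaria, and Telensis show the derived state 'present' for dermal ossicles, supporting them as a clade.
leaf margin serrate (derived state 'present') is shared by all ingroup taxa — unites the whole ingroup.
Only Ceratilis, Glyptaria, Telensis, and Xipheus show the derived state 'absent' for chelicerae fused, supporting them as a clade.
tarsal claw bifid (derived state 'present') is unique to Ceratilis (autapomorphy; uninformative for grouping).
Most parsimonious ingroup topology: (Ichnina,(Xipheus,((Glyptaria,Ceratilis),Telensis))).
Ichnina is sister to the clade containing all other ingroup taxa, so it is the earliest-diverging (most basal) ingroup lineage.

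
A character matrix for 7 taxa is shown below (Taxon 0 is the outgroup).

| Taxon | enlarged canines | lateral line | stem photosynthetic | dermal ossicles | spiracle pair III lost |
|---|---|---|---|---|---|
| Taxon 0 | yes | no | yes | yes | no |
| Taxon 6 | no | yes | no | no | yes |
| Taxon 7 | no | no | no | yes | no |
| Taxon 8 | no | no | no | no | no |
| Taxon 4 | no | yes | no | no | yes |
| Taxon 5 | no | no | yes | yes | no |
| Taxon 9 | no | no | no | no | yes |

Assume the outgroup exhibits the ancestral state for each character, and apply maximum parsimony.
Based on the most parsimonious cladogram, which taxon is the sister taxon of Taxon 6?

Taxon 4

Character polarity is set by the outgroup: the derived state is whichever differs from the outgroup's state, so for enlarged canines, stem photosynthetic, dermal ossicles the derived state is 'no', and for the remaining characters it is 'yes'.
enlarged canines (derived state 'no') is shared by all ingroup taxa — unites the whole ingroup.
Only Taxon 4 and Taxon 6 show the derived state 'yes' for lateral line, supporting them as a clade.
stem photosynthetic (derived state 'no') is shared by Taxon 4, Taxon 6, Taxon 7, Taxon 8, and Taxon 9 — a synapomorphy uniting that clade.
dermal ossicles (derived state 'no') is shared by Taxon 4, Taxon 6, Taxon 8, and Taxon 9 — a synapomorphy uniting that clade.
spiracle pair III lost: derived state 'yes' in Taxon 4, Taxon 6, and Taxon 9 only — synapomorphy for {Taxon 4, Taxon 6, Taxon 9}.
Most parsimonious ingroup topology: ((((Taxon 9,(Taxon 4,Taxon 6)),Taxon 8),Taxon 7),Taxon 5).
Taxon 6 and Taxon 4 form a cherry on this tree, so they are sister taxa.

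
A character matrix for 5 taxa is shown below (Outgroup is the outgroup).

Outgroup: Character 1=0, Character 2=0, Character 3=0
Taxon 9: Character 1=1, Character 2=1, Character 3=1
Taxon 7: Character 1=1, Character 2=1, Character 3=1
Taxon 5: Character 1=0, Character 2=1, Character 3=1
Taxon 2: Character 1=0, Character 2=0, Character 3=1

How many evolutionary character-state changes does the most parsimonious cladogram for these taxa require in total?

3

The outgroup has state '0' for every character, so '1' is the derived state throughout.
Character 1: derived state '1' in Taxon 7 and Taxon 9 only — synapomorphy for {Taxon 7, Taxon 9}.
Character 2 (derived state '1') is shared by Taxon 5, Taxon 7, and Taxon 9 — a synapomorphy uniting that clade.
All ingroup taxa share the derived state '1' for Character 3; it defines the ingroup but does not resolve relationships within it.
Most parsimonious ingroup topology: (((Taxon 9,Taxon 7),Taxon 5),Taxon 2).
Changes per character on this tree: Character 1: 1; Character 2: 1; Character 3: 1.
Total = 3.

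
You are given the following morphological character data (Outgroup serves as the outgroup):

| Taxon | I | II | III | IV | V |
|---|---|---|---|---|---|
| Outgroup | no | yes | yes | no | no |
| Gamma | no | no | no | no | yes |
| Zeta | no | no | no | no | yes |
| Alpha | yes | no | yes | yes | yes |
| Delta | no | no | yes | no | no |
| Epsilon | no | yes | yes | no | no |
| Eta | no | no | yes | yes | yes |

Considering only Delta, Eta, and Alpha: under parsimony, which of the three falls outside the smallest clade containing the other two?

Character polarity is set by the outgroup: the derived state is whichever differs from the outgroup's state, so for II, III the derived state is 'no', and for the remaining characters it is 'yes'.
I: derived state 'yes' in Alpha only — an autapomorphy, so it tells us nothing about relationships among taxa.
II (derived state 'no') is shared by Alpha, Delta, Eta, Gamma, and Zeta — a synapomorphy uniting that clade.
III: derived state 'no' in Gamma and Zeta only — synapomorphy for {Gamma, Zeta}.
IV: derived state 'yes' in Alpha and Eta only — synapomorphy for {Alpha, Eta}.
V (derived state 'yes') is shared by Alpha, Eta, Gamma, and Zeta — a synapomorphy uniting that clade.
Most parsimonious ingroup topology: ((((Gamma,Zeta),(Alpha,Eta)),Delta),Epsilon).
Alpha and Eta share a more recent common ancestor with each other than either does with Delta, so Delta is the least closely related of the three.

Delta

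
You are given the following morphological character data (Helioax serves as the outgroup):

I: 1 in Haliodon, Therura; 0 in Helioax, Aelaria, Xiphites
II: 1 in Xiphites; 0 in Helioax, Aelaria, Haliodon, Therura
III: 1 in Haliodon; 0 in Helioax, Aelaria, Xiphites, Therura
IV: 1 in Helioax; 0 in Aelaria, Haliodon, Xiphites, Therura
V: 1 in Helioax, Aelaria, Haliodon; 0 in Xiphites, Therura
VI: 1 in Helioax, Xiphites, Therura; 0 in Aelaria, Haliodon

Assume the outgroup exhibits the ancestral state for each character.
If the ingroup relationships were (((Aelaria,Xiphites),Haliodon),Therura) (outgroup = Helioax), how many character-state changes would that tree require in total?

9

Map each character onto (((Aelaria,Xiphites),Haliodon),Therura) (rooted by Helioax) and count the minimum state changes it requires (Fitch parsimony):
I: 2; II: 1; III: 1; IV: 1; V: 2; VI: 2.
Total tree length = 9.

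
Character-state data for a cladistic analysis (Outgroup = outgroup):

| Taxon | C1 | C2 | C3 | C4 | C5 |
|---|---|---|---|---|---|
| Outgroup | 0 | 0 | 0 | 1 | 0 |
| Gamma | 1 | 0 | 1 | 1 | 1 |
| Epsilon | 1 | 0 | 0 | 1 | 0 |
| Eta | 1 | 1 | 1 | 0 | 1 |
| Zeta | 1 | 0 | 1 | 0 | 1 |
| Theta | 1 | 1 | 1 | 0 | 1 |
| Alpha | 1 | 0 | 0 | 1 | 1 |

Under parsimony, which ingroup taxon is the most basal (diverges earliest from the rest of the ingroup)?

Epsilon

Character polarity is set by the outgroup: the derived state is whichever differs from the outgroup's state, so for C4 the derived state is '0', and for the remaining characters it is '1'.
C1 (derived state '1') is shared by all ingroup taxa — unites the whole ingroup.
Only Eta and Theta show the derived state '1' for C2, supporting them as a clade.
C3 (derived state '1') is shared by Eta, Gamma, Theta, and Zeta — a synapomorphy uniting that clade.
Only Eta, Theta, and Zeta show the derived state '0' for C4, supporting them as a clade.
C5 (derived state '1') is shared by Alpha, Eta, Gamma, Theta, and Zeta — a synapomorphy uniting that clade.
Most parsimonious ingroup topology: ((((Zeta,(Theta,Eta)),Gamma),Alpha),Epsilon).
Epsilon is sister to the clade containing all other ingroup taxa, so it is the earliest-diverging (most basal) ingroup lineage.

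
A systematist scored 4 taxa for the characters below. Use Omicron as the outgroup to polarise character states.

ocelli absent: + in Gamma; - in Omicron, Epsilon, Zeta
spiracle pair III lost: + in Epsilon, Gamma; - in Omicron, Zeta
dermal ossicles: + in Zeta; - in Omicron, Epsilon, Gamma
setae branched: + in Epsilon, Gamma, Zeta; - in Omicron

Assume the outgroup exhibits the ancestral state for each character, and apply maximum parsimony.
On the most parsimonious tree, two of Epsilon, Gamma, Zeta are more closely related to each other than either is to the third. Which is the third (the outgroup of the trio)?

Zeta

The outgroup has state '-' for every character, so '+' is the derived state throughout.
ocelli absent: derived state '+' in Gamma only — an autapomorphy, so it tells us nothing about relationships among taxa.
Only Epsilon and Gamma show the derived state '+' for spiracle pair III lost, supporting them as a clade.
dermal ossicles (derived state '+') is unique to Zeta (autapomorphy; uninformative for grouping).
All ingroup taxa share the derived state '+' for setae branched; it defines the ingroup but does not resolve relationships within it.
Most parsimonious ingroup topology: ((Epsilon,Gamma),Zeta).
Gamma and Epsilon share a more recent common ancestor with each other than either does with Zeta, so Zeta is the least closely related of the three.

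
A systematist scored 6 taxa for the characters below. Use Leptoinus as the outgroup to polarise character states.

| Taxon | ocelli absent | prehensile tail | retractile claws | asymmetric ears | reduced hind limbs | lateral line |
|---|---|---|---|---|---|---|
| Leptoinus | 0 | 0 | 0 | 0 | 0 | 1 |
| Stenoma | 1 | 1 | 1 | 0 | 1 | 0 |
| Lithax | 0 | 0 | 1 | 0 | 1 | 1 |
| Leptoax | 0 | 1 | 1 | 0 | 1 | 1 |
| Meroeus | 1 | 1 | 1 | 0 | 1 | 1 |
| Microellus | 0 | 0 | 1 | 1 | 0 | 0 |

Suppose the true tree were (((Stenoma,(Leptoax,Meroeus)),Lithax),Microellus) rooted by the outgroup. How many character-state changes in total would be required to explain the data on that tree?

8

Map each character onto (((Stenoma,(Leptoax,Meroeus)),Lithax),Microellus) (rooted by Leptoinus) and count the minimum state changes it requires (Fitch parsimony):
ocelli absent: 2; prehensile tail: 1; retractile claws: 1; asymmetric ears: 1; reduced hind limbs: 1; lateral line: 2.
Total tree length = 8.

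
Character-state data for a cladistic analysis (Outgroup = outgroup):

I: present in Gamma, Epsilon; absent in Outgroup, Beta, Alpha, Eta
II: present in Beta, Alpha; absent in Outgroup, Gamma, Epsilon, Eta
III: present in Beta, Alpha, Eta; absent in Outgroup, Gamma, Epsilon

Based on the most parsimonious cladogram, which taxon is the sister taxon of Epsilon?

Gamma

The outgroup has state 'absent' for every character, so 'present' is the derived state throughout.
I: derived state 'present' in Epsilon and Gamma only — synapomorphy for {Epsilon, Gamma}.
II (derived state 'present') is shared by Alpha and Beta — a synapomorphy uniting that clade.
III: derived state 'present' in Alpha, Beta, and Eta only — synapomorphy for {Alpha, Beta, Eta}.
Most parsimonious ingroup topology: (((Beta,Alpha),Eta),(Gamma,Epsilon)).
Epsilon and Gamma form a cherry on this tree, so they are sister taxa.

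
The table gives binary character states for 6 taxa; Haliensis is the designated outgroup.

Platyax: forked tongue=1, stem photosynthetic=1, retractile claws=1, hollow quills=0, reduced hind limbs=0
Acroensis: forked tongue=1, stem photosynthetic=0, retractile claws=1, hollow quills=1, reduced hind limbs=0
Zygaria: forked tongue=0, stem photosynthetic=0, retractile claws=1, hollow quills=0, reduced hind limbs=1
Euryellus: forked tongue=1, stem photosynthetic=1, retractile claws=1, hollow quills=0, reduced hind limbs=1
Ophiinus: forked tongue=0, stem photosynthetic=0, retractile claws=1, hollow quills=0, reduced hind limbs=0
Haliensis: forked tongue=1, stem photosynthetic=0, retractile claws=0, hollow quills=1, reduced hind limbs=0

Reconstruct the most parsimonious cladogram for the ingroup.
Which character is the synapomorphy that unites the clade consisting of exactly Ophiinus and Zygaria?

Character polarity is set by the outgroup: the derived state is whichever differs from the outgroup's state, so for forked tongue, hollow quills the derived state is '0', and for the remaining characters it is '1'.
forked tongue: derived state '0' in Ophiinus and Zygaria only — synapomorphy for {Ophiinus, Zygaria}.
stem photosynthetic (derived state '1') is shared by Euryellus and Platyax — a synapomorphy uniting that clade.
All ingroup taxa share the derived state '1' for retractile claws; it defines the ingroup but does not resolve relationships within it.
hollow quills (derived state '0') is shared by Euryellus, Ophiinus, Platyax, and Zygaria — a synapomorphy uniting that clade.
reduced hind limbs (state '1') occurs in Euryellus and Zygaria but conflicts with the nesting implied by the other characters — most parsimoniously interpreted as homoplasy.
Most parsimonious ingroup topology: (((Ophiinus,Zygaria),(Platyax,Euryellus)),Acroensis).
The clade {Ophiinus, Zygaria} is supported by forked tongue: its derived state '0' occurs in exactly those taxa and in no other taxon (including the outgroup).

forked tongue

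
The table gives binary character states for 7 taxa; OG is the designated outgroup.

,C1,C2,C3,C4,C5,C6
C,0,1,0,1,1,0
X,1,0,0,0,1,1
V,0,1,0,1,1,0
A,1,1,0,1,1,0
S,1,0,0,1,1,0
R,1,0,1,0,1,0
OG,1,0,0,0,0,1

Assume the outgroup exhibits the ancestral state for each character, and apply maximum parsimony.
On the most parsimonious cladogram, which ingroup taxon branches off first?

Character polarity is set by the outgroup: the derived state is whichever differs from the outgroup's state, so for C1, C6 the derived state is '0', and for the remaining characters it is '1'.
C1: derived state '0' in C and V only — synapomorphy for {C, V}.
Only A, C, and V show the derived state '1' for C2, supporting them as a clade.
C3 (derived state '1') is unique to R (autapomorphy; uninformative for grouping).
Only A, C, S, and V show the derived state '1' for C4, supporting them as a clade.
C5 (derived state '1') is shared by all ingroup taxa — unites the whole ingroup.
C6: derived state '0' in A, C, R, S, and V only — synapomorphy for {A, C, R, S, V}.
Most parsimonious ingroup topology: (X,((S,((V,C),A)),R)).
X is sister to the clade containing all other ingroup taxa, so it is the earliest-diverging (most basal) ingroup lineage.

X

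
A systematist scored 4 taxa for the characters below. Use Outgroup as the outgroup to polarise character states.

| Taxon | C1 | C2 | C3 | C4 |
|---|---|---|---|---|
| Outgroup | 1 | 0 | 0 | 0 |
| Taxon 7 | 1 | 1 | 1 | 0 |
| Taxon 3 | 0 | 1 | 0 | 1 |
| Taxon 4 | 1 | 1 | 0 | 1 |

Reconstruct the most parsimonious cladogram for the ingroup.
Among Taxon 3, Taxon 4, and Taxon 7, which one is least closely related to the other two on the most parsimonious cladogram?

Character polarity is set by the outgroup: the derived state is whichever differs from the outgroup's state, so for C1 the derived state is '0', and for the remaining characters it is '1'.
C1: derived state '0' in Taxon 3 only — an autapomorphy, so it tells us nothing about relationships among taxa.
All ingroup taxa share the derived state '1' for C2; it defines the ingroup but does not resolve relationships within it.
C3: derived state '1' in Taxon 7 only — an autapomorphy, so it tells us nothing about relationships among taxa.
C4 (derived state '1') is shared by Taxon 3 and Taxon 4 — a synapomorphy uniting that clade.
Most parsimonious ingroup topology: (Taxon 7,(Taxon 3,Taxon 4)).
Taxon 3 and Taxon 4 share a more recent common ancestor with each other than either does with Taxon 7, so Taxon 7 is the least closely related of the three.

Taxon 7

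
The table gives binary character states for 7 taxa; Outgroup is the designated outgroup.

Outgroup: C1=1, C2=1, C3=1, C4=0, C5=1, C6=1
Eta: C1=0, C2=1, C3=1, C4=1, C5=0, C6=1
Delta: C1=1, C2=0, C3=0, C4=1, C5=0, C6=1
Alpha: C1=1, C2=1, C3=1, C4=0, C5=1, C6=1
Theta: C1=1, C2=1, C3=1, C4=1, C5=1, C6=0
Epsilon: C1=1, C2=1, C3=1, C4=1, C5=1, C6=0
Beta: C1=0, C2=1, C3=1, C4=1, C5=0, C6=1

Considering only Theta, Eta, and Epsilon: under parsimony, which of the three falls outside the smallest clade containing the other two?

Eta

Character polarity is set by the outgroup: the derived state is whichever differs from the outgroup's state, so for C1, C2, C3, C5, C6 the derived state is '0', and for the remaining characters it is '1'.
C1: derived state '0' in Beta and Eta only — synapomorphy for {Beta, Eta}.
C2: derived state '0' in Delta only — an autapomorphy, so it tells us nothing about relationships among taxa.
C3: derived state '0' in Delta only — an autapomorphy, so it tells us nothing about relationships among taxa.
C4 (derived state '1') is shared by Beta, Delta, Epsilon, Eta, and Theta — a synapomorphy uniting that clade.
Only Beta, Delta, and Eta show the derived state '0' for C5, supporting them as a clade.
C6 (derived state '0') is shared by Epsilon and Theta — a synapomorphy uniting that clade.
Most parsimonious ingroup topology: ((((Eta,Beta),Delta),(Theta,Epsilon)),Alpha).
Theta and Epsilon share a more recent common ancestor with each other than either does with Eta, so Eta is the least closely related of the three.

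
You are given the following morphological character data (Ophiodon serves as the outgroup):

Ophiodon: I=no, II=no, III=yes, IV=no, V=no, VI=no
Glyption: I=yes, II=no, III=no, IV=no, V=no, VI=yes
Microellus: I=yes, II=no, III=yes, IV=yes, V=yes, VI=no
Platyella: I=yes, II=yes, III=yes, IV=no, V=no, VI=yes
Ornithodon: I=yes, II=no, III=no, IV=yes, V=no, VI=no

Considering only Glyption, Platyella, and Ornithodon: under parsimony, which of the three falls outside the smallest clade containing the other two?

Character polarity is set by the outgroup: the derived state is whichever differs from the outgroup's state, so for III the derived state is 'no', and for the remaining characters it is 'yes'.
All ingroup taxa share the derived state 'yes' for I; it defines the ingroup but does not resolve relationships within it.
II (derived state 'yes') is unique to Platyella (autapomorphy; uninformative for grouping).
III (state 'no') occurs in Glyption and Ornithodon but conflicts with the nesting implied by the other characters — most parsimoniously interpreted as homoplasy.
IV: derived state 'yes' in Microellus and Ornithodon only — synapomorphy for {Microellus, Ornithodon}.
V (derived state 'yes') is unique to Microellus (autapomorphy; uninformative for grouping).
Only Glyption and Platyella show the derived state 'yes' for VI, supporting them as a clade.
Most parsimonious ingroup topology: ((Glyption,Platyella),(Microellus,Ornithodon)).
Glyption and Platyella share a more recent common ancestor with each other than either does with Ornithodon, so Ornithodon is the least closely related of the three.

Ornithodon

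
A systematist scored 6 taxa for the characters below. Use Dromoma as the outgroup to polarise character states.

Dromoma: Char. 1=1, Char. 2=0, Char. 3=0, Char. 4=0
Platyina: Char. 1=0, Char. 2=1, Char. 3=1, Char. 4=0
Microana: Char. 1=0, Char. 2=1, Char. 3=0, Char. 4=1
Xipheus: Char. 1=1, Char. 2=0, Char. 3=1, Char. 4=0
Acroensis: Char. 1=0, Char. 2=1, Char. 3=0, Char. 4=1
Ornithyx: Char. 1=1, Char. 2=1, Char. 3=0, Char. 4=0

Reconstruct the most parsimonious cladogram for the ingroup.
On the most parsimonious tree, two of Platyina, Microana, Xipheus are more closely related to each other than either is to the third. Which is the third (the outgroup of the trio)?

Character polarity is set by the outgroup: the derived state is whichever differs from the outgroup's state, so for Char. 1 the derived state is '0', and for the remaining characters it is '1'.
Char. 1: derived state '0' in Acroensis, Microana, and Platyina only — synapomorphy for {Acroensis, Microana, Platyina}.
Char. 2: derived state '1' in Acroensis, Microana, Ornithyx, and Platyina only — synapomorphy for {Acroensis, Microana, Ornithyx, Platyina}.
Char. 3 groups Platyina and Xipheus, which is incompatible with the clades supported by the remaining characters; treating it as convergent (homoplasy) costs fewer steps than any alternative tree.
Char. 4 (derived state '1') is shared by Acroensis and Microana — a synapomorphy uniting that clade.
Most parsimonious ingroup topology: ((((Microana,Acroensis),Platyina),Ornithyx),Xipheus).
Microana and Platyina share a more recent common ancestor with each other than either does with Xipheus, so Xipheus is the least closely related of the three.

Xipheus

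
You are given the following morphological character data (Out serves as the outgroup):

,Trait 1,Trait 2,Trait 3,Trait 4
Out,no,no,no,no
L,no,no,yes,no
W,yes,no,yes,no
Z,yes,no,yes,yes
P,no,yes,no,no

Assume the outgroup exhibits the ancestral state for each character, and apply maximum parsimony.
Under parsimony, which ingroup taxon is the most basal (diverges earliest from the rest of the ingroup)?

The outgroup has state 'no' for every character, so 'yes' is the derived state throughout.
Trait 1 (derived state 'yes') is shared by W and Z — a synapomorphy uniting that clade.
Trait 2: derived state 'yes' in P only — an autapomorphy, so it tells us nothing about relationships among taxa.
Trait 3: derived state 'yes' in L, W, and Z only — synapomorphy for {L, W, Z}.
Trait 4 (derived state 'yes') is unique to Z (autapomorphy; uninformative for grouping).
Most parsimonious ingroup topology: ((L,(W,Z)),P).
P is sister to the clade containing all other ingroup taxa, so it is the earliest-diverging (most basal) ingroup lineage.

P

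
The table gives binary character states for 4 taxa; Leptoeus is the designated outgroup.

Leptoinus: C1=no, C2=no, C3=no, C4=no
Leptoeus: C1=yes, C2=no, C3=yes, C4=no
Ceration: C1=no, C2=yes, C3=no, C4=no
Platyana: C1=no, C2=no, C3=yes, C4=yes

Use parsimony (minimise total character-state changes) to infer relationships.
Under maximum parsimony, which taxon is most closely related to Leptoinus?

Character polarity is set by the outgroup: the derived state is whichever differs from the outgroup's state, so for C1, C3 the derived state is 'no', and for the remaining characters it is 'yes'.
All ingroup taxa share the derived state 'no' for C1; it defines the ingroup but does not resolve relationships within it.
C2 (derived state 'yes') is unique to Ceration (autapomorphy; uninformative for grouping).
Only Ceration and Leptoinus show the derived state 'no' for C3, supporting them as a clade.
C4: derived state 'yes' in Platyana only — an autapomorphy, so it tells us nothing about relationships among taxa.
Most parsimonious ingroup topology: ((Leptoinus,Ceration),Platyana).
Leptoinus and Ceration form a cherry on this tree, so they are sister taxa.

Ceration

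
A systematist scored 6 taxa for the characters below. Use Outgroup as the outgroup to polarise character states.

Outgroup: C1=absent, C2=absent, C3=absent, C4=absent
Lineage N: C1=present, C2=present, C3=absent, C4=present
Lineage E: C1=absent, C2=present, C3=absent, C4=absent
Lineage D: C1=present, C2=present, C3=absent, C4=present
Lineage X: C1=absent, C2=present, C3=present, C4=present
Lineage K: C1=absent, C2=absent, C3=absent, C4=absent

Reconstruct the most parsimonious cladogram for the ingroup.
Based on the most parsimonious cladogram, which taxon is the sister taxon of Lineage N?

The outgroup has state 'absent' for every character, so 'present' is the derived state throughout.
C1 (derived state 'present') is shared by Lineage D and Lineage N — a synapomorphy uniting that clade.
C2: derived state 'present' in Lineage D, Lineage E, Lineage N, and Lineage X only — synapomorphy for {Lineage D, Lineage E, Lineage N, Lineage X}.
C3 (derived state 'present') is unique to Lineage X (autapomorphy; uninformative for grouping).
Only Lineage D, Lineage N, and Lineage X show the derived state 'present' for C4, supporting them as a clade.
Most parsimonious ingroup topology: ((Lineage E,((Lineage N,Lineage D),Lineage X)),Lineage K).
Lineage N and Lineage D form a cherry on this tree, so they are sister taxa.

Lineage D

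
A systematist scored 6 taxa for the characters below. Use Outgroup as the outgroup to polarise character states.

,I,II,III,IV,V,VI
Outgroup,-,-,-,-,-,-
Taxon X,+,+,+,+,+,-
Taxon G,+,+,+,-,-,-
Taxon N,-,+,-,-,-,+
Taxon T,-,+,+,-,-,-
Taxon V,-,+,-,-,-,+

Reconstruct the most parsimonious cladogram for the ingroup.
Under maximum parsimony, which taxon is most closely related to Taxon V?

The outgroup has state '-' for every character, so '+' is the derived state throughout.
Only Taxon G and Taxon X show the derived state '+' for I, supporting them as a clade.
II (derived state '+') is shared by all ingroup taxa — unites the whole ingroup.
III (derived state '+') is shared by Taxon G, Taxon T, and Taxon X — a synapomorphy uniting that clade.
IV: derived state '+' in Taxon X only — an autapomorphy, so it tells us nothing about relationships among taxa.
V: derived state '+' in Taxon X only — an autapomorphy, so it tells us nothing about relationships among taxa.
VI (derived state '+') is shared by Taxon N and Taxon V — a synapomorphy uniting that clade.
Most parsimonious ingroup topology: (((Taxon X,Taxon G),Taxon T),(Taxon N,Taxon V)).
Taxon V and Taxon N form a cherry on this tree, so they are sister taxa.

Taxon N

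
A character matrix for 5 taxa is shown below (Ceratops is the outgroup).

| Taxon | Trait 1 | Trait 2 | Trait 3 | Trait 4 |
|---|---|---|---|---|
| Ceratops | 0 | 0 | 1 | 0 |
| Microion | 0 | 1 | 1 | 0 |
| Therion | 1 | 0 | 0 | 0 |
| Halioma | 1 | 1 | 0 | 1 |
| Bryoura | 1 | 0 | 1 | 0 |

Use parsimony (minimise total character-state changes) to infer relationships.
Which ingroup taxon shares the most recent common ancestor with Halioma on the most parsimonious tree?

Character polarity is set by the outgroup: the derived state is whichever differs from the outgroup's state, so for Trait 3 the derived state is '0', and for the remaining characters it is '1'.
Trait 1: derived state '1' in Bryoura, Halioma, and Therion only — synapomorphy for {Bryoura, Halioma, Therion}.
Trait 2 (state '1') occurs in Halioma and Microion but conflicts with the nesting implied by the other characters — most parsimoniously interpreted as homoplasy.
Only Halioma and Therion show the derived state '0' for Trait 3, supporting them as a clade.
Trait 4 (derived state '1') is unique to Halioma (autapomorphy; uninformative for grouping).
Most parsimonious ingroup topology: (Microion,((Therion,Halioma),Bryoura)).
Halioma and Therion form a cherry on this tree, so they are sister taxa.

Therion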